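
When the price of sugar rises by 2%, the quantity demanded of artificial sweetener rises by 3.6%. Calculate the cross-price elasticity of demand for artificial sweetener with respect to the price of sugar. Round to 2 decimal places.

ε = (%ΔQ of artificial sweetener) / (%ΔP of sugar) = (3.6%) / (2%) ≈ 1.80.

1.80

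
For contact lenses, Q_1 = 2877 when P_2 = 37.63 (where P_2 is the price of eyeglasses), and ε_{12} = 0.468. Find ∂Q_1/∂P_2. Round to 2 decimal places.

35.78

ε = (∂Q_1/∂P_2)·(P_2/Q_1) ⇒ ∂Q_1/∂P_2 = ε·Q_1/P_2 = 0.468 × 2877/37.63 ≈ 35.78.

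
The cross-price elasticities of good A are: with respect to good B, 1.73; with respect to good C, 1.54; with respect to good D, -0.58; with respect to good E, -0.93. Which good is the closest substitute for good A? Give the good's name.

good B

Substitutes have ε > 0. Among the positive values, 1.73 (good B) is largest.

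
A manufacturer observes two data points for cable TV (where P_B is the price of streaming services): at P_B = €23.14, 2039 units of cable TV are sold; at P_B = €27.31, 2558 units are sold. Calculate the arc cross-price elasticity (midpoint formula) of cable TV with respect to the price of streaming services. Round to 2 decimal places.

ΔQ_A = 2558 − 2039 = 519; ΔP_B = 27.31 − 23.14 = 4.17.
Midpoints: Q̄_A = 2298.5, P̄_B = 25.23.
ε = (ΔQ_A/Q̄_A)/(ΔP_B/P̄_B) = (519/2298.5)/(4.17/25.23) ≈ 1.37.
ε > 0: cable TV and streaming services are substitutes.

1.37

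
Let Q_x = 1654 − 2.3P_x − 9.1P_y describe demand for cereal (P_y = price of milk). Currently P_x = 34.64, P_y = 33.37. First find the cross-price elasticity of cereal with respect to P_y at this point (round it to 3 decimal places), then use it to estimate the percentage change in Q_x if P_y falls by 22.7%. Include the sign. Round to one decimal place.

5.4%

At P_x = 34.64, P_y = 33.37: Q_x = 1270.661.
∂Q_x/∂P_y = -9.1.
ε = (∂Q_x/∂P_y)(P_y/Q_x) = -9.1000 × 33.37/1270.661 ≈ -0.239.
%ΔQ_x ≈ ε × %ΔP_y = -0.239 × (-22.7%) = 5.4%.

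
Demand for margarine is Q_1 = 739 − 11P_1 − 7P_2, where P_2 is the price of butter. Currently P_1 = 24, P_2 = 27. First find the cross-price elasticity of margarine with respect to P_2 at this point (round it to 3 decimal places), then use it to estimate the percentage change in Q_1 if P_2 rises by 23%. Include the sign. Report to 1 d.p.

At P_1 = 24, P_2 = 27: Q_1 = 286.
∂Q_1/∂P_2 = -7.
ε = (∂Q_1/∂P_2)(P_2/Q_1) = -7.0000 × 27/286 ≈ -0.661.
%ΔQ_1 ≈ ε × %ΔP_2 = -0.661 × (23%) = -15.2%.

-15.2%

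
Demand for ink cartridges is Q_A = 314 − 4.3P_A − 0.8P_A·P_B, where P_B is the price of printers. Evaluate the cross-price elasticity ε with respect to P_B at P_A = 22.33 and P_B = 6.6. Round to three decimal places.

At P_A = 22.33 and P_B = 6.6: Q_A = 100.079.
∂Q_A/∂P_B = -0.8P_A = -0.8(22.33) = -17.8640.
ε = (∂Q_A/∂P_B)(P_B/Q_A) = -17.8640 × (6.6/100.079) ≈ -1.178.

-1.178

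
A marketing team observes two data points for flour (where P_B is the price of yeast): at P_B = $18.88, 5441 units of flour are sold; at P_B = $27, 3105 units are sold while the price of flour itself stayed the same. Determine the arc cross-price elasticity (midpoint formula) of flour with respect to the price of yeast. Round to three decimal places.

ΔQ_A = 3105 − 5441 = -2336; ΔP_B = 27 − 18.88 = 8.12.
Midpoints: Q̄_A = 4273.0, P̄_B = 22.94.
ε = (ΔQ_A/Q̄_A)/(ΔP_B/P̄_B) = (-2336/4273.0)/(8.12/22.94) ≈ -1.544.
ε < 0: flour and yeast are complements.

-1.544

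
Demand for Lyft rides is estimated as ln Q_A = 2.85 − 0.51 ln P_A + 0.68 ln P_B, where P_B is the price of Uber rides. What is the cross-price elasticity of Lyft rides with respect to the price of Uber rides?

In a log-linear (constant-elasticity) demand function, the coefficient on ln P_B is the cross-price elasticity.
ε = 0.68. Positive, so Lyft rides and Uber rides are substitutes.

0.68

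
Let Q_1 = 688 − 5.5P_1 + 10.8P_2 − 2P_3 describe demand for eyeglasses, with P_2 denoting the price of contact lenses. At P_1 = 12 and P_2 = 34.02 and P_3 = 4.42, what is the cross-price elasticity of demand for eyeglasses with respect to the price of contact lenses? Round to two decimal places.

At P_1 = 12 and P_2 = 34.02 and P_3 = 4.42: Q_1 = 980.576.
∂Q_1/∂P_2 = 10.8.
ε = (∂Q_1/∂P_2)(P_2/Q_1) = 10.8 × (34.02/980.576) ≈ 0.37.
Since ε > 0, eyeglasses and contact lenses are substitutes.

0.37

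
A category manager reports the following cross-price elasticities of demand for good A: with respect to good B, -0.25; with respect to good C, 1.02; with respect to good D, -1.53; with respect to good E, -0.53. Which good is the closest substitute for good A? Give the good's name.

Substitutes have ε > 0. Among the positive values, 1.02 (good C) is largest.

good C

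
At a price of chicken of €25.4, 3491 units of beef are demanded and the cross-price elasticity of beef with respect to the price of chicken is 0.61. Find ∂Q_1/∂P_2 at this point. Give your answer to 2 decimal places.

83.84

ε = (∂Q_1/∂P_2)·(P_2/Q_1) ⇒ ∂Q_1/∂P_2 = ε·Q_1/P_2 = 0.61 × 3491/25.4 ≈ 83.84.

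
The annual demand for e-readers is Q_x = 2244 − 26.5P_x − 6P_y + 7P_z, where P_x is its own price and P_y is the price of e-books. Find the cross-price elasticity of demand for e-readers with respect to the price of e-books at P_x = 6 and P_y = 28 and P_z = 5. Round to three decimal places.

-0.086

At P_x = 6 and P_y = 28 and P_z = 5: Q_x = 1952.
∂Q_x/∂P_y = -6.
ε = (∂Q_x/∂P_y)(P_y/Q_x) = -6 × (28/1952) ≈ -0.086.
Since ε < 0, e-readers and e-books are complements.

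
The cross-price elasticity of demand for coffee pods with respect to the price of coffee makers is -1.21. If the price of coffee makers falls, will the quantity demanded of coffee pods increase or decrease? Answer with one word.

ε < 0 and the price of coffee makers falls, so the quantity of coffee pods moves in the opposite direction: it increases.

increase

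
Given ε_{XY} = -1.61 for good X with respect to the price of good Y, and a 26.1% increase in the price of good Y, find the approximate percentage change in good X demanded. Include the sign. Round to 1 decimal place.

%ΔQ ≈ ε × %ΔP of good Y = -1.61 × (26.1%) = -42.0%.

-42.0%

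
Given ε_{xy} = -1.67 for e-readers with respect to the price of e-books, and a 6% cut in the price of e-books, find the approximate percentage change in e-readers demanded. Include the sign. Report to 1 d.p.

10.0%

%ΔQ ≈ ε × %ΔP of e-books = -1.67 × (-6%) = 10.0%.
Demand for e-readers rises by about 10.0%.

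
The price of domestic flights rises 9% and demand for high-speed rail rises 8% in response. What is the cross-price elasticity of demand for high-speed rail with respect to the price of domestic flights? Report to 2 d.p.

ε = (%ΔQ of high-speed rail) / (%ΔP of domestic flights) = (8%) / (9%) ≈ 0.89.

0.89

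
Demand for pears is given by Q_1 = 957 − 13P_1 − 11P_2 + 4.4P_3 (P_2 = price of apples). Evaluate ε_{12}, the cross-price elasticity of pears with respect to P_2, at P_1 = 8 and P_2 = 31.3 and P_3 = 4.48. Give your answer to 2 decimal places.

-0.65

At P_1 = 8 and P_2 = 31.3 and P_3 = 4.48: Q_1 = 528.412.
∂Q_1/∂P_2 = -11.
ε = (∂Q_1/∂P_2)(P_2/Q_1) = -11 × (31.3/528.412) ≈ -0.65.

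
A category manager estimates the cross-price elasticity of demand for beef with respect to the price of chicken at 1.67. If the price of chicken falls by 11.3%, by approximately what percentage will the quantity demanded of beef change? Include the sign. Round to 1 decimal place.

%ΔQ ≈ ε × %ΔP of chicken = 1.67 × (-11.3%) = -18.9%.

-18.9%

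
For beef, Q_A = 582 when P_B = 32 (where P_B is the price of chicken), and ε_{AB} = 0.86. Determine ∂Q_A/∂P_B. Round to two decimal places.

ε = (∂Q_A/∂P_B)·(P_B/Q_A) ⇒ ∂Q_A/∂P_B = ε·Q_A/P_B = 0.86 × 582/32 ≈ 15.64.

15.64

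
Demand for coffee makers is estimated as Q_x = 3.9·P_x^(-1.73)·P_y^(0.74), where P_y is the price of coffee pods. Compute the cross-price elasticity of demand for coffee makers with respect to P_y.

0.74

In a log-linear (constant-elasticity) demand function, the coefficient on the exponent of P_y is the cross-price elasticity.
ε = 0.74. Positive, so coffee makers and coffee pods are substitutes.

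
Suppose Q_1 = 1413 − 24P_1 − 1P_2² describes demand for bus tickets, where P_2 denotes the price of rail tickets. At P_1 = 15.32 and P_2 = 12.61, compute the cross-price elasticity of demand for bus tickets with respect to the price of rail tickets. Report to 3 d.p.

-0.359

At P_1 = 15.32 and P_2 = 12.61: Q_1 = 886.308.
∂Q_1/∂P_2 = -2P_2 = -2(12.61) = -25.2200.
ε = (∂Q_1/∂P_2)(P_2/Q_1) = -25.2200 × (12.61/886.308) ≈ -0.359.
ε < 0: complements.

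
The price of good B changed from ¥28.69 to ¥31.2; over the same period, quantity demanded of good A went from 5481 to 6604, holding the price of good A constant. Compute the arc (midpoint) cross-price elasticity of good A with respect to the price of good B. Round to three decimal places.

ΔQ_A = 6604 − 5481 = 1123; ΔP_B = 31.2 − 28.69 = 2.51.
Midpoints: Q̄_A = 6042.5, P̄_B = 29.95.
ε = (ΔQ_A/Q̄_A)/(ΔP_B/P̄_B) = (1123/6042.5)/(2.51/29.95) ≈ 2.217.

2.217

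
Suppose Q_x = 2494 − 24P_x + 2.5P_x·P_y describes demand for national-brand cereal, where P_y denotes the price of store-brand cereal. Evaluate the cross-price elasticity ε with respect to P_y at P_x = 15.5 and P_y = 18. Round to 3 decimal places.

0.247

At P_x = 15.5 and P_y = 18: Q_x = 2819.5.
∂Q_x/∂P_y = 2.5P_x = 2.5(15.5) = 38.7500.
ε = (∂Q_x/∂P_y)(P_y/Q_x) = 38.7500 × (18/2819.5) ≈ 0.247.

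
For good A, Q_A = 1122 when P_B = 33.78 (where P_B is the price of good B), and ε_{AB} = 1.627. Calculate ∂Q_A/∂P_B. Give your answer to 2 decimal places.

54.04

ε = (∂Q_A/∂P_B)·(P_B/Q_A) ⇒ ∂Q_A/∂P_B = ε·Q_A/P_B = 1.627 × 1122/33.78 ≈ 54.04.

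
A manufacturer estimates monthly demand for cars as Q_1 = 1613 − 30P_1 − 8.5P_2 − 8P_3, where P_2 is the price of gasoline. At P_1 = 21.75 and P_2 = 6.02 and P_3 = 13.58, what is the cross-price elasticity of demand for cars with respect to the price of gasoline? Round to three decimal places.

-0.064

At P_1 = 21.75 and P_2 = 6.02 and P_3 = 13.58: Q_1 = 800.69.
∂Q_1/∂P_2 = -8.5.
ε = (∂Q_1/∂P_2)(P_2/Q_1) = -8.5 × (6.02/800.69) ≈ -0.064.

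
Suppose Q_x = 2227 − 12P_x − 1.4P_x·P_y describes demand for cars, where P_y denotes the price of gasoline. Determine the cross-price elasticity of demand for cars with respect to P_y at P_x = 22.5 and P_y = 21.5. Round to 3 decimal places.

-0.529

At P_x = 22.5 and P_y = 21.5: Q_x = 1279.75.
∂Q_x/∂P_y = -1.4P_x = -1.4(22.5) = -31.5000.
ε = (∂Q_x/∂P_y)(P_y/Q_x) = -31.5000 × (21.5/1279.75) ≈ -0.529.
ε < 0: complements.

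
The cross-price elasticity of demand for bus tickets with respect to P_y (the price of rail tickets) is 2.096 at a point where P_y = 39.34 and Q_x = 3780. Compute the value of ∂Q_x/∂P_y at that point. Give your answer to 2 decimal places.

ε = (∂Q_x/∂P_y)·(P_y/Q_x) ⇒ ∂Q_x/∂P_y = ε·Q_x/P_y = 2.096 × 3780/39.34 ≈ 201.40.

201.40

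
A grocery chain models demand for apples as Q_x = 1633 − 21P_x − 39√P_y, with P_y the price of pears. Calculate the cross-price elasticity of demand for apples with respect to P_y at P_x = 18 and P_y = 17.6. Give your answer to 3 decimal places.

-0.075

At P_x = 18 and P_y = 17.6: Q_x = 1091.386.
∂Q_x/∂P_y = -39/(2√P_y) = -39/(2√17.6) = -4.6481.
ε = (∂Q_x/∂P_y)(P_y/Q_x) = -4.6481 × (17.6/1091.386) ≈ -0.075.
ε < 0: complements.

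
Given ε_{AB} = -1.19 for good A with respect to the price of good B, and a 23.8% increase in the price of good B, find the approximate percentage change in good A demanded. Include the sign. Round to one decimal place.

-28.3%

%ΔQ ≈ ε × %ΔP of good B = -1.19 × (23.8%) = -28.3%.
Demand for good A falls by about 28.3%.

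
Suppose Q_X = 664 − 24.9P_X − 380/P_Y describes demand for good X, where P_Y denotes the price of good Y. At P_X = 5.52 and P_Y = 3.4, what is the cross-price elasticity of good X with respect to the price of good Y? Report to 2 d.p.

At P_X = 5.52 and P_Y = 3.4: Q_X = 414.787.
∂Q_X/∂P_Y = 380/P_Y² = 32.8720.
ε = (∂Q_X/∂P_Y)(P_Y/Q_X) = 32.8720 × (3.4/414.787) ≈ 0.27.

0.27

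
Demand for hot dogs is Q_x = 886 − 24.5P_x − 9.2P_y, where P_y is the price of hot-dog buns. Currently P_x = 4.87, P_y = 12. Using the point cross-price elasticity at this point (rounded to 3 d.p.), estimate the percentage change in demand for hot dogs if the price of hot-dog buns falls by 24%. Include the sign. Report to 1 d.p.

At P_x = 4.87, P_y = 12: Q_x = 656.285.
∂Q_x/∂P_y = -9.2.
ε = (∂Q_x/∂P_y)(P_y/Q_x) = -9.2000 × 12/656.285 ≈ -0.168.
%ΔQ_x ≈ ε × %ΔP_y = -0.168 × (-24%) = 4.0%.

4.0%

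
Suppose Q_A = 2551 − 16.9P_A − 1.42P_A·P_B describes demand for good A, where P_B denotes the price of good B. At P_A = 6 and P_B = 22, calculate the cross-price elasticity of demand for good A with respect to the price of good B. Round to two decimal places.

-0.08

At P_A = 6 and P_B = 22: Q_A = 2262.16.
∂Q_A/∂P_B = -1.42P_A = -1.42(6) = -8.5200.
ε = (∂Q_A/∂P_B)(P_B/Q_A) = -8.5200 × (22/2262.16) ≈ -0.08.
ε < 0: complements.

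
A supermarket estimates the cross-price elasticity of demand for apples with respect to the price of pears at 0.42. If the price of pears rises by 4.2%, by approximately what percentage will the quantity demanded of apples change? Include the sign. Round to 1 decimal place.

%ΔQ ≈ ε × %ΔP of pears = 0.42 × (4.2%) = 1.8%.

1.8%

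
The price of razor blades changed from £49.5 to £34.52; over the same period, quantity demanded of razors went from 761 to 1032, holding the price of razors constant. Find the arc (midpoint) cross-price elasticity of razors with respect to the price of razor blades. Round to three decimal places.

-0.848

ΔQ_A = 1032 − 761 = 271; ΔP_B = 34.52 − 49.5 = -14.98.
Midpoints: Q̄_A = 896.5, P̄_B = 42.01.
ε = (ΔQ_A/Q̄_A)/(ΔP_B/P̄_B) = (271/896.5)/(-14.98/42.01) ≈ -0.848.
ε < 0: razors and razor blades are complements.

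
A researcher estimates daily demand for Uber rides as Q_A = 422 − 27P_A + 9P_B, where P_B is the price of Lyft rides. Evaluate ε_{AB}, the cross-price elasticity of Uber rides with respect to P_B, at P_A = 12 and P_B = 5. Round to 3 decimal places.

0.315

At P_A = 12 and P_B = 5: Q_A = 143.
∂Q_A/∂P_B = 9.
ε = (∂Q_A/∂P_B)(P_B/Q_A) = 9 × (5/143) ≈ 0.315.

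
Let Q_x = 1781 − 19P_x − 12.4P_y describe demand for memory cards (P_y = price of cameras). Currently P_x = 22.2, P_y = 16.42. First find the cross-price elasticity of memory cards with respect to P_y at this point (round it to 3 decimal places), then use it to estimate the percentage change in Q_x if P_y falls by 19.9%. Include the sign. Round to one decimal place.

At P_x = 22.2, P_y = 16.42: Q_x = 1155.592.
∂Q_x/∂P_y = -12.4.
ε = (∂Q_x/∂P_y)(P_y/Q_x) = -12.4000 × 16.42/1155.592 ≈ -0.176.
%ΔQ_x ≈ ε × %ΔP_y = -0.176 × (-19.9%) = 3.5%.

3.5%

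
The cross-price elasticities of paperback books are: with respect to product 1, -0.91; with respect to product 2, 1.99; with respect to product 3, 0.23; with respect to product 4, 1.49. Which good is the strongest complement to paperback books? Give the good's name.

Complements have ε < 0. The most negative value is -0.91 (product 1).

product 1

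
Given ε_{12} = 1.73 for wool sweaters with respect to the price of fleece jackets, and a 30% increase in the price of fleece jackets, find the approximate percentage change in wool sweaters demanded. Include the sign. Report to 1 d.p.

%ΔQ ≈ ε × %ΔP of fleece jackets = 1.73 × (30%) = 51.9%.
Demand for wool sweaters rises by about 51.9%.

51.9%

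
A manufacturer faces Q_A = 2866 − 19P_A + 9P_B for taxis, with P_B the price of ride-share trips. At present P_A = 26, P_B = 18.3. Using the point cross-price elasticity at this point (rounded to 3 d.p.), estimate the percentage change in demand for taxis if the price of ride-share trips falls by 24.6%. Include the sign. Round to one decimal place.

At P_A = 26, P_B = 18.3: Q_A = 2536.7.
∂Q_A/∂P_B = 9.
ε = (∂Q_A/∂P_B)(P_B/Q_A) = 9.0000 × 18.3/2536.7 ≈ 0.065.
%ΔQ_A ≈ ε × %ΔP_B = 0.065 × (-24.6%) = -1.6%.

-1.6%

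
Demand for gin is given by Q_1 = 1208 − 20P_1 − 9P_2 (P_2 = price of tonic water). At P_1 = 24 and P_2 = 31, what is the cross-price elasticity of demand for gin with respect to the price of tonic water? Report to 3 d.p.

At P_1 = 24 and P_2 = 31: Q_1 = 449.
∂Q_1/∂P_2 = -9.
ε = (∂Q_1/∂P_2)(P_2/Q_1) = -9 × (31/449) ≈ -0.621.
Since ε < 0, gin and tonic water are complements.

-0.621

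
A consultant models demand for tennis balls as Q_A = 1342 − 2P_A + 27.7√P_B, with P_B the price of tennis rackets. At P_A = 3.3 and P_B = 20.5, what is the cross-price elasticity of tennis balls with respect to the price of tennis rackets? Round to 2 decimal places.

At P_A = 3.3 and P_B = 20.5: Q_A = 1460.817.
∂Q_A/∂P_B = 27.7/(2√P_B) = 27.7/(2√20.5) = 3.0590.
ε = (∂Q_A/∂P_B)(P_B/Q_A) = 3.0590 × (20.5/1460.817) ≈ 0.04.

0.04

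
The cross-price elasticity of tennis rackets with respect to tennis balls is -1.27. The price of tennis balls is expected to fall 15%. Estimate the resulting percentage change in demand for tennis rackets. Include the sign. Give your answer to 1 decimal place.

%ΔQ ≈ ε × %ΔP of tennis balls = -1.27 × (-15%) = 19.1%.

19.1%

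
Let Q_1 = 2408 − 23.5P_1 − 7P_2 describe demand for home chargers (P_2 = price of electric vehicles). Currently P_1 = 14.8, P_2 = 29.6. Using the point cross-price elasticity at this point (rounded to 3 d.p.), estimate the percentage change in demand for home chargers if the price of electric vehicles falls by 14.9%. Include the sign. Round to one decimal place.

At P_1 = 14.8, P_2 = 29.6: Q_1 = 1853.
∂Q_1/∂P_2 = -7.
ε = (∂Q_1/∂P_2)(P_2/Q_1) = -7.0000 × 29.6/1853 ≈ -0.112.
%ΔQ_1 ≈ ε × %ΔP_2 = -0.112 × (-14.9%) = 1.7%.

1.7%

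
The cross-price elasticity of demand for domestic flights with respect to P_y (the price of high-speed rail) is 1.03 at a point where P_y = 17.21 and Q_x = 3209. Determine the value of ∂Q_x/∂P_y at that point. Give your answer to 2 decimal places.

192.06

ε = (∂Q_x/∂P_y)·(P_y/Q_x) ⇒ ∂Q_x/∂P_y = ε·Q_x/P_y = 1.03 × 3209/17.21 ≈ 192.06.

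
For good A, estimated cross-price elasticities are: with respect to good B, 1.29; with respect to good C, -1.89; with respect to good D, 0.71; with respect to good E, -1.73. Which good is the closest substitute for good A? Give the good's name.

good B

Substitutes have ε > 0. Among the positive values, 1.29 (good B) is largest.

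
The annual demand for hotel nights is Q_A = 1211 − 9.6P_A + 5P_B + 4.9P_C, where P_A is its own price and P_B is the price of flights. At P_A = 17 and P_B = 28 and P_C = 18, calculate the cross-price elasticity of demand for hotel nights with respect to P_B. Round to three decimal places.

At P_A = 17 and P_B = 28 and P_C = 18: Q_A = 1276.
∂Q_A/∂P_B = 5.
ε = (∂Q_A/∂P_B)(P_B/Q_A) = 5 × (28/1276) ≈ 0.110.
Since ε > 0, hotel nights and flights are substitutes.

0.110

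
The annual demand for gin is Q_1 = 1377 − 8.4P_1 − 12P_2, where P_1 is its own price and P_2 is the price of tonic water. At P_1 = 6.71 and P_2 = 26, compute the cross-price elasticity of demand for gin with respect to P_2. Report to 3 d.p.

-0.309

At P_1 = 6.71 and P_2 = 26: Q_1 = 1008.636.
∂Q_1/∂P_2 = -12.
ε = (∂Q_1/∂P_2)(P_2/Q_1) = -12 × (26/1008.636) ≈ -0.309.
Since ε < 0, gin and tonic water are complements.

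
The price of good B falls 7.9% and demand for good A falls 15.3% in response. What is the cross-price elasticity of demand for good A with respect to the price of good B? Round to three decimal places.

1.937

ε = (%ΔQ of good A) / (%ΔP of good B) = (-15.3%) / (-7.9%) ≈ 1.937.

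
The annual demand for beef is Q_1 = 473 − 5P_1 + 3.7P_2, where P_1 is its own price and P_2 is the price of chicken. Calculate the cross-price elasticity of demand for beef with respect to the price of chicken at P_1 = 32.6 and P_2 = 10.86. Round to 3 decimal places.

At P_1 = 32.6 and P_2 = 10.86: Q_1 = 350.182.
∂Q_1/∂P_2 = 3.7.
ε = (∂Q_1/∂P_2)(P_2/Q_1) = 3.7 × (10.86/350.182) ≈ 0.115.

0.115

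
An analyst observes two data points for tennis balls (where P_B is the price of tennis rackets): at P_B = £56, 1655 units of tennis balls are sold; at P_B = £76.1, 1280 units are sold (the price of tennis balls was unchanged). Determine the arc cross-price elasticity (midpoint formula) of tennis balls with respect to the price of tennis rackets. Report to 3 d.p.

-0.840

ΔQ_A = 1280 − 1655 = -375; ΔP_B = 76.1 − 56 = 20.1.
Midpoints: Q̄_A = 1467.5, P̄_B = 66.05.
ε = (ΔQ_A/Q̄_A)/(ΔP_B/P̄_B) = (-375/1467.5)/(20.1/66.05) ≈ -0.840.
ε < 0: tennis balls and tennis rackets are complements.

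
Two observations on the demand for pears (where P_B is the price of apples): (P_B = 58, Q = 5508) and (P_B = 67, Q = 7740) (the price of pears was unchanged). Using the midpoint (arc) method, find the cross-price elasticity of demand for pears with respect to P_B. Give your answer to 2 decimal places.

2.34

ΔQ_A = 7740 − 5508 = 2232; ΔP_B = 67 − 58 = 9.
Midpoints: Q̄_A = 6624.0, P̄_B = 62.50.
ε = (ΔQ_A/Q̄_A)/(ΔP_B/P̄_B) = (2232/6624.0)/(9/62.50) ≈ 2.34.
ε > 0: pears and apples are substitutes.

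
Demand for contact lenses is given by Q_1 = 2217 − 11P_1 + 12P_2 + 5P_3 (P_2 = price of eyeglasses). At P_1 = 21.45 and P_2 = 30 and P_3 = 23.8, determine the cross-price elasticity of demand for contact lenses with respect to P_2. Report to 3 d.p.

At P_1 = 21.45 and P_2 = 30 and P_3 = 23.8: Q_1 = 2460.05.
∂Q_1/∂P_2 = 12.
ε = (∂Q_1/∂P_2)(P_2/Q_1) = 12 × (30/2460.05) ≈ 0.146.
Since ε > 0, contact lenses and eyeglasses are substitutes.

0.146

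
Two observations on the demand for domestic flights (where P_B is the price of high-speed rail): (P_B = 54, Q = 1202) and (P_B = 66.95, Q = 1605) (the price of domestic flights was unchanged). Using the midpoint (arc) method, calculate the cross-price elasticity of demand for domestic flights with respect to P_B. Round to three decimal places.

ΔQ_A = 1605 − 1202 = 403; ΔP_B = 66.95 − 54 = 12.95.
Midpoints: Q̄_A = 1403.5, P̄_B = 60.48.
ε = (ΔQ_A/Q̄_A)/(ΔP_B/P̄_B) = (403/1403.5)/(12.95/60.48) ≈ 1.341.

1.341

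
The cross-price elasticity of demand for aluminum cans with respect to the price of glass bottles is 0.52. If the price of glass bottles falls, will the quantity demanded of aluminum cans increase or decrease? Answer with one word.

ε > 0 and the price of glass bottles falls, so the quantity of aluminum cans moves in the same direction: it decreases.

decrease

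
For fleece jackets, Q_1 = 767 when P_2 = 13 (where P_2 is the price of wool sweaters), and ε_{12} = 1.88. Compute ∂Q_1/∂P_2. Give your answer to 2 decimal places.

ε = (∂Q_1/∂P_2)·(P_2/Q_1) ⇒ ∂Q_1/∂P_2 = ε·Q_1/P_2 = 1.88 × 767/13 ≈ 110.92.

110.92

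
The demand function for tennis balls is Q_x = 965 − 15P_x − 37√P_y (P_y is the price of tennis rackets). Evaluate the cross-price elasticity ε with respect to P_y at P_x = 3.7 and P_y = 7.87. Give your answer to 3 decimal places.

At P_x = 3.7 and P_y = 7.87: Q_x = 805.702.
∂Q_x/∂P_y = -37/(2√P_y) = -37/(2√7.87) = -6.5945.
ε = (∂Q_x/∂P_y)(P_y/Q_x) = -6.5945 × (7.87/805.702) ≈ -0.064.
ε < 0: complements.

-0.064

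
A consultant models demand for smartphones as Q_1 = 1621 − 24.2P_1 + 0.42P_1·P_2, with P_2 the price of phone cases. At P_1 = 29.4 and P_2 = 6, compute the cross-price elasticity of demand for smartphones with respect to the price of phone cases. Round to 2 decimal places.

0.08

At P_1 = 29.4 and P_2 = 6: Q_1 = 983.608.
∂Q_1/∂P_2 = 0.42P_1 = 0.42(29.4) = 12.3480.
ε = (∂Q_1/∂P_2)(P_2/Q_1) = 12.3480 × (6/983.608) ≈ 0.08.
ε > 0: substitutes.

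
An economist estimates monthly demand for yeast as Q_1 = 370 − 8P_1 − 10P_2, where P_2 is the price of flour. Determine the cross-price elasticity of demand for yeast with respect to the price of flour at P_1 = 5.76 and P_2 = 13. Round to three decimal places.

-0.670

At P_1 = 5.76 and P_2 = 13: Q_1 = 193.92.
∂Q_1/∂P_2 = -10.
ε = (∂Q_1/∂P_2)(P_2/Q_1) = -10 × (13/193.92) ≈ -0.670.
Since ε < 0, yeast and flour are complements.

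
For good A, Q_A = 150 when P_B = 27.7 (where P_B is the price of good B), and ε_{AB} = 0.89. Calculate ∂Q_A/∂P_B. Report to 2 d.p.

4.82

ε = (∂Q_A/∂P_B)·(P_B/Q_A) ⇒ ∂Q_A/∂P_B = ε·Q_A/P_B = 0.89 × 150/27.7 ≈ 4.82.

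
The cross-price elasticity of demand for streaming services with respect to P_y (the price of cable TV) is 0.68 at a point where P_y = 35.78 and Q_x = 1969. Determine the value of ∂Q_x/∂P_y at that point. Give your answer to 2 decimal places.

ε = (∂Q_x/∂P_y)·(P_y/Q_x) ⇒ ∂Q_x/∂P_y = ε·Q_x/P_y = 0.68 × 1969/35.78 ≈ 37.42.

37.42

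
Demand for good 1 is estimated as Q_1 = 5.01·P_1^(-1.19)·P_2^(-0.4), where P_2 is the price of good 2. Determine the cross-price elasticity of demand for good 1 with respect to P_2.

In a log-linear (constant-elasticity) demand function, the coefficient on the exponent of P_2 is the cross-price elasticity.
ε = -0.40. Negative, so good 1 and good 2 are complements.

-0.40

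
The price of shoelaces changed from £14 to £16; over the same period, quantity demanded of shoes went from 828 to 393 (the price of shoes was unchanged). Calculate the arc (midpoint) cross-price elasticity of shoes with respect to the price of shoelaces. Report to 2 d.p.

-5.34

ΔQ_A = 393 − 828 = -435; ΔP_B = 16 − 14 = 2.
Midpoints: Q̄_A = 610.5, P̄_B = 15.00.
ε = (ΔQ_A/Q̄_A)/(ΔP_B/P̄_B) = (-435/610.5)/(2/15.00) ≈ -5.34.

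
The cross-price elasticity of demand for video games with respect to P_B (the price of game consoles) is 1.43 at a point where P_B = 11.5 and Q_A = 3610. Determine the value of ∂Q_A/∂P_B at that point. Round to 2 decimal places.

ε = (∂Q_A/∂P_B)·(P_B/Q_A) ⇒ ∂Q_A/∂P_B = ε·Q_A/P_B = 1.43 × 3610/11.5 ≈ 448.90.

448.90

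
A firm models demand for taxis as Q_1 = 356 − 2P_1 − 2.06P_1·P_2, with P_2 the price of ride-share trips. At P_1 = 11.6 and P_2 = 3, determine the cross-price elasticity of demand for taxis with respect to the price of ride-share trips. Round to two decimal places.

-0.27

At P_1 = 11.6 and P_2 = 3: Q_1 = 261.112.
∂Q_1/∂P_2 = -2.06P_1 = -2.06(11.6) = -23.8960.
ε = (∂Q_1/∂P_2)(P_2/Q_1) = -23.8960 × (3/261.112) ≈ -0.27.
ε < 0: complements.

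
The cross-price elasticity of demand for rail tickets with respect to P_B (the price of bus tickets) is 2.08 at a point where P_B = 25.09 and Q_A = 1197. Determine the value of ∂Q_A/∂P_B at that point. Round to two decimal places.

99.23

ε = (∂Q_A/∂P_B)·(P_B/Q_A) ⇒ ∂Q_A/∂P_B = ε·Q_A/P_B = 2.08 × 1197/25.09 ≈ 99.23.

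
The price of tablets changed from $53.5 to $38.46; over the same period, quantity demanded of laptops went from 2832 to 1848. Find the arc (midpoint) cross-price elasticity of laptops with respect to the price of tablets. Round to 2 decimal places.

1.29

ΔQ_A = 1848 − 2832 = -984; ΔP_B = 38.46 − 53.5 = -15.04.
Midpoints: Q̄_A = 2340.0, P̄_B = 45.98.
ε = (ΔQ_A/Q̄_A)/(ΔP_B/P̄_B) = (-984/2340.0)/(-15.04/45.98) ≈ 1.29.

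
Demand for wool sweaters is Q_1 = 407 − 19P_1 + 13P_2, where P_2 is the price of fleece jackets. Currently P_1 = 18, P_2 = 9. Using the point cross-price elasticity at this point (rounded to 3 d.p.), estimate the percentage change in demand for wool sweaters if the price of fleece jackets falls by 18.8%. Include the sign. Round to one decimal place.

-12.1%

At P_1 = 18, P_2 = 9: Q_1 = 182.
∂Q_1/∂P_2 = 13.
ε = (∂Q_1/∂P_2)(P_2/Q_1) = 13.0000 × 9/182 ≈ 0.643.
%ΔQ_1 ≈ ε × %ΔP_2 = 0.643 × (-18.8%) = -12.1%.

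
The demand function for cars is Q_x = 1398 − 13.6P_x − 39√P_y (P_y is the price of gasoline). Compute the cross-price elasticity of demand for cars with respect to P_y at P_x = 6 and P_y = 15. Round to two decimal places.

-0.06

At P_x = 6 and P_y = 15: Q_x = 1165.354.
∂Q_x/∂P_y = -39/(2√P_y) = -39/(2√15) = -5.0349.
ε = (∂Q_x/∂P_y)(P_y/Q_x) = -5.0349 × (15/1165.354) ≈ -0.06.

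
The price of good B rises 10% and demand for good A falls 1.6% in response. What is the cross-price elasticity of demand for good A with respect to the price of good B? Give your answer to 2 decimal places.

ε = (%ΔQ of good A) / (%ΔP of good B) = (-1.6%) / (10%) ≈ -0.16.
Negative cross-price elasticity: complements.

-0.16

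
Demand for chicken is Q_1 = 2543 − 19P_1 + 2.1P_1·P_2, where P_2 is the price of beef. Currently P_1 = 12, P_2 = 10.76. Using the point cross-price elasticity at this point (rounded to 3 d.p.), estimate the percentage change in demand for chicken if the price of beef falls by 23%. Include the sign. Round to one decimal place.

-2.4%

At P_1 = 12, P_2 = 10.76: Q_1 = 2586.152.
∂Q_1/∂P_2 = 2.1P_1 = 25.2000.
ε = (∂Q_1/∂P_2)(P_2/Q_1) = 25.2000 × 10.76/2586.152 ≈ 0.105.
%ΔQ_1 ≈ ε × %ΔP_2 = 0.105 × (-23%) = -2.4%.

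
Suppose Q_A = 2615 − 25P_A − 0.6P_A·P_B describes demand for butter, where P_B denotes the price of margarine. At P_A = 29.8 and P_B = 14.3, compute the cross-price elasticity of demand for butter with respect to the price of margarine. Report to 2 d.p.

-0.16

At P_A = 29.8 and P_B = 14.3: Q_A = 1614.316.
∂Q_A/∂P_B = -0.6P_A = -0.6(29.8) = -17.8800.
ε = (∂Q_A/∂P_B)(P_B/Q_A) = -17.8800 × (14.3/1614.316) ≈ -0.16.
ε < 0: complements.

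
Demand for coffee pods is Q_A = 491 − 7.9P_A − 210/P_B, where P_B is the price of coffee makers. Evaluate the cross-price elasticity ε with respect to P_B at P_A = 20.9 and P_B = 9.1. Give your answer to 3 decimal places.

0.076

At P_A = 20.9 and P_B = 9.1: Q_A = 302.813.
∂Q_A/∂P_B = 210/P_B² = 2.5359.
ε = (∂Q_A/∂P_B)(P_B/Q_A) = 2.5359 × (9.1/302.813) ≈ 0.076.
ε > 0: substitutes.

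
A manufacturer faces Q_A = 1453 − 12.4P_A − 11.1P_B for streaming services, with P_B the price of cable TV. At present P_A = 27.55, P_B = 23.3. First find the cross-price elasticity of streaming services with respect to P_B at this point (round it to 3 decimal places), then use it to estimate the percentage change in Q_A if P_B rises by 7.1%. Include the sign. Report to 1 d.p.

-2.2%

At P_A = 27.55, P_B = 23.3: Q_A = 852.75.
∂Q_A/∂P_B = -11.1.
ε = (∂Q_A/∂P_B)(P_B/Q_A) = -11.1000 × 23.3/852.75 ≈ -0.303.
%ΔQ_A ≈ ε × %ΔP_B = -0.303 × (7.1%) = -2.2%.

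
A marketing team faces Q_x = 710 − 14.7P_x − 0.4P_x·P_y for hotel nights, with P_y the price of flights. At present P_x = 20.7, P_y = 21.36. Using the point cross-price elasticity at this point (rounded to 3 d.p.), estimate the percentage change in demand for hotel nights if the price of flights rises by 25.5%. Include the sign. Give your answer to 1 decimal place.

-19.7%

At P_x = 20.7, P_y = 21.36: Q_x = 228.849.
∂Q_x/∂P_y = -0.4P_x = -8.2800.
ε = (∂Q_x/∂P_y)(P_y/Q_x) = -8.2800 × 21.36/228.849 ≈ -0.773.
%ΔQ_x ≈ ε × %ΔP_y = -0.773 × (25.5%) = -19.7%.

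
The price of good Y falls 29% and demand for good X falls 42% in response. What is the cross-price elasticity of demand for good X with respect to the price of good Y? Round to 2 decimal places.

ε = (%ΔQ of good X) / (%ΔP of good Y) = (-42%) / (-29%) ≈ 1.45.
Positive cross-price elasticity: substitutes.

1.45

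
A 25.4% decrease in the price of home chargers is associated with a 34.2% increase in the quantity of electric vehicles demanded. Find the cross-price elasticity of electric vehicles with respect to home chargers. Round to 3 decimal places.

-1.346

ε = (%ΔQ of electric vehicles) / (%ΔP of home chargers) = (34.2%) / (-25.4%) ≈ -1.346.
Negative cross-price elasticity: complements.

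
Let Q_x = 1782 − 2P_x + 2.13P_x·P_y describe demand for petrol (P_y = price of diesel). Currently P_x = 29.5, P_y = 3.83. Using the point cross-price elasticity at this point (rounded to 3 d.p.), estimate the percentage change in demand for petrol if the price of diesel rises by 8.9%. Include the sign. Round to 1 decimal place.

1.1%

At P_x = 29.5, P_y = 3.83: Q_x = 1963.658.
∂Q_x/∂P_y = 2.13P_x = 62.8350.
ε = (∂Q_x/∂P_y)(P_y/Q_x) = 62.8350 × 3.83/1963.658 ≈ 0.123.
%ΔQ_x ≈ ε × %ΔP_y = 0.123 × (8.9%) = 1.1%.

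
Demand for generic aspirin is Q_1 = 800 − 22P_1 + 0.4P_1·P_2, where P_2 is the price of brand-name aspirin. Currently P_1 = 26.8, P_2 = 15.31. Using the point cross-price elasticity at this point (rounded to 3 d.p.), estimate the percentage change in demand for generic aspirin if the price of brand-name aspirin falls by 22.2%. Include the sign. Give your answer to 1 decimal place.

At P_1 = 26.8, P_2 = 15.31: Q_1 = 374.523.
∂Q_1/∂P_2 = 0.4P_1 = 10.7200.
ε = (∂Q_1/∂P_2)(P_2/Q_1) = 10.7200 × 15.31/374.523 ≈ 0.438.
%ΔQ_1 ≈ ε × %ΔP_2 = 0.438 × (-22.2%) = -9.7%.

-9.7%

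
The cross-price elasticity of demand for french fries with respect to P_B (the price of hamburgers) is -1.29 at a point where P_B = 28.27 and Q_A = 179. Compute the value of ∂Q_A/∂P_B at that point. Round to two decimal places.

ε = (∂Q_A/∂P_B)·(P_B/Q_A) ⇒ ∂Q_A/∂P_B = ε·Q_A/P_B = -1.29 × 179/28.27 ≈ -8.17.

-8.17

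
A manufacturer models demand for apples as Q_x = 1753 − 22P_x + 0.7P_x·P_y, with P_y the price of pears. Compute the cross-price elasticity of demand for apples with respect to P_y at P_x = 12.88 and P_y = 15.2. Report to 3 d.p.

0.085

At P_x = 12.88 and P_y = 15.2: Q_x = 1606.683.
∂Q_x/∂P_y = 0.7P_x = 0.7(12.88) = 9.0160.
ε = (∂Q_x/∂P_y)(P_y/Q_x) = 9.0160 × (15.2/1606.683) ≈ 0.085.
ε > 0: substitutes.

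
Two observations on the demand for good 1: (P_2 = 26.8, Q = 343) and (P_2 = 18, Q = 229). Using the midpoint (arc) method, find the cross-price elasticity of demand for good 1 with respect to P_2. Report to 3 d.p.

ΔQ_1 = 229 − 343 = -114; ΔP_2 = 18 − 26.8 = -8.8.
Midpoints: Q̄_1 = 286.0, P̄_2 = 22.40.
ε = (ΔQ_1/Q̄_1)/(ΔP_2/P̄_2) = (-114/286.0)/(-8.8/22.40) ≈ 1.015.
ε > 0: good 1 and good 2 are substitutes.

1.015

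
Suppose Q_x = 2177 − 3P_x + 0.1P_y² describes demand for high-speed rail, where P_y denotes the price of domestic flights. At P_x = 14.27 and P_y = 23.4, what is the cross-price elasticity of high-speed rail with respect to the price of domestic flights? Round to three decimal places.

0.050

At P_x = 14.27 and P_y = 23.4: Q_x = 2188.946.
∂Q_x/∂P_y = 0.2P_y = 0.2(23.4) = 4.6800.
ε = (∂Q_x/∂P_y)(P_y/Q_x) = 4.6800 × (23.4/2188.946) ≈ 0.050.
ε > 0: substitutes.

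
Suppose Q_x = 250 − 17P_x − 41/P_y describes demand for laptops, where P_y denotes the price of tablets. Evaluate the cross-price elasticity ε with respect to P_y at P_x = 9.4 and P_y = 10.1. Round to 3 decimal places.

0.047

At P_x = 9.4 and P_y = 10.1: Q_x = 86.141.
∂Q_x/∂P_y = 41/P_y² = 0.4019.
ε = (∂Q_x/∂P_y)(P_y/Q_x) = 0.4019 × (10.1/86.141) ≈ 0.047.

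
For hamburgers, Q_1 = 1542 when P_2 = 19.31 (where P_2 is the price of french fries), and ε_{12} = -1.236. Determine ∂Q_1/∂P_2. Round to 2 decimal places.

-98.70

ε = (∂Q_1/∂P_2)·(P_2/Q_1) ⇒ ∂Q_1/∂P_2 = ε·Q_1/P_2 = -1.236 × 1542/19.31 ≈ -98.70.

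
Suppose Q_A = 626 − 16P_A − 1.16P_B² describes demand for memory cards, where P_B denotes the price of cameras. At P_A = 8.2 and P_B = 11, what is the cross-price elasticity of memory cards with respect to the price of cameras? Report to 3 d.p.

-0.792

At P_A = 8.2 and P_B = 11: Q_A = 354.44.
∂Q_A/∂P_B = -2.32P_B = -2.32(11) = -25.5200.
ε = (∂Q_A/∂P_B)(P_B/Q_A) = -25.5200 × (11/354.44) ≈ -0.792.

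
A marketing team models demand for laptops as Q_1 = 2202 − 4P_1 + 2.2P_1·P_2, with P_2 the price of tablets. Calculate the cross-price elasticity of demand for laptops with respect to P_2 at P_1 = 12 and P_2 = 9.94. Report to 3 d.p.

At P_1 = 12 and P_2 = 9.94: Q_1 = 2416.416.
∂Q_1/∂P_2 = 2.2P_1 = 2.2(12) = 26.4000.
ε = (∂Q_1/∂P_2)(P_2/Q_1) = 26.4000 × (9.94/2416.416) ≈ 0.109.
ε > 0: substitutes.

0.109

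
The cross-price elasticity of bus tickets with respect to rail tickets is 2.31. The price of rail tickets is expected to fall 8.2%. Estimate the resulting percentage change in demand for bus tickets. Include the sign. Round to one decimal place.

%ΔQ ≈ ε × %ΔP of rail tickets = 2.31 × (-8.2%) = -18.9%.
Demand for bus tickets falls by about 18.9%.

-18.9%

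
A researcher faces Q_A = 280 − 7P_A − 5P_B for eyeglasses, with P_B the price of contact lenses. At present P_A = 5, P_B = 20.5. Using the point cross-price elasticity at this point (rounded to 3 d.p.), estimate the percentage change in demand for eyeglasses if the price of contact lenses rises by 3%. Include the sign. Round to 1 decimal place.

-2.2%

At P_A = 5, P_B = 20.5: Q_A = 142.5.
∂Q_A/∂P_B = -5.
ε = (∂Q_A/∂P_B)(P_B/Q_A) = -5.0000 × 20.5/142.5 ≈ -0.719.
%ΔQ_A ≈ ε × %ΔP_B = -0.719 × (3%) = -2.2%.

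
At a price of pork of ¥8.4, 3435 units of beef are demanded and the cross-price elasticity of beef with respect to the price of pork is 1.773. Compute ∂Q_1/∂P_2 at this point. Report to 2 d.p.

ε = (∂Q_1/∂P_2)·(P_2/Q_1) ⇒ ∂Q_1/∂P_2 = ε·Q_1/P_2 = 1.773 × 3435/8.4 ≈ 725.03.

725.03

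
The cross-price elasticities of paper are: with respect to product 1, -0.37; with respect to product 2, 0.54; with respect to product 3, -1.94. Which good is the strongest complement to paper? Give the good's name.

product 3

Complements have ε < 0. The most negative value is -1.94 (product 3).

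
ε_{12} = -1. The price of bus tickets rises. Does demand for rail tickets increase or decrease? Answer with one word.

decrease

ε < 0 and the price of bus tickets rises, so the quantity of rail tickets moves in the opposite direction: it decreases.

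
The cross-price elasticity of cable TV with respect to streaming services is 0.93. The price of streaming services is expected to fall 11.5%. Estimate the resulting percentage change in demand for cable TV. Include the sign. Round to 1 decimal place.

-10.7%

%ΔQ ≈ ε × %ΔP of streaming services = 0.93 × (-11.5%) = -10.7%.
Demand for cable TV falls by about 10.7%.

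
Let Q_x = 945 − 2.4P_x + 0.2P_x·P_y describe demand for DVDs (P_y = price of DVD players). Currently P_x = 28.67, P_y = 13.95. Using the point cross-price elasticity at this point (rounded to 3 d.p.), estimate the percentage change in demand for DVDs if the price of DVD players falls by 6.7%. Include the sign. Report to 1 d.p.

-0.6%

At P_x = 28.67, P_y = 13.95: Q_x = 956.181.
∂Q_x/∂P_y = 0.2P_x = 5.7340.
ε = (∂Q_x/∂P_y)(P_y/Q_x) = 5.7340 × 13.95/956.181 ≈ 0.084.
%ΔQ_x ≈ ε × %ΔP_y = 0.084 × (-6.7%) = -0.6%.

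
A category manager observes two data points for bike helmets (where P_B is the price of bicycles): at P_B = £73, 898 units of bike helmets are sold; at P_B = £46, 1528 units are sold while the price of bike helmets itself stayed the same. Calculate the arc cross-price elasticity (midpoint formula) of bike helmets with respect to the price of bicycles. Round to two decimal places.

ΔQ_A = 1528 − 898 = 630; ΔP_B = 46 − 73 = -27.
Midpoints: Q̄_A = 1213.0, P̄_B = 59.50.
ε = (ΔQ_A/Q̄_A)/(ΔP_B/P̄_B) = (630/1213.0)/(-27/59.50) ≈ -1.14.

-1.14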